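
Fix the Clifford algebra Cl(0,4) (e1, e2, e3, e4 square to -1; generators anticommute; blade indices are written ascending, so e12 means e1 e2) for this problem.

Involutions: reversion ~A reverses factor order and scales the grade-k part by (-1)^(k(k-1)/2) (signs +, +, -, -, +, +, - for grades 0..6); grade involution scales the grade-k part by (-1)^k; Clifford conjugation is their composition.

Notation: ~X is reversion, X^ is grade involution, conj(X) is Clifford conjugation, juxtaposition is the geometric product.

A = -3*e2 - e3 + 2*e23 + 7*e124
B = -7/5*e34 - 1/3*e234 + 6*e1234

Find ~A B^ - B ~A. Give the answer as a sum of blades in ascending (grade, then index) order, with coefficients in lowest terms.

first term: 42*e3 - 11/15*e4 - 7/3*e13 + 12*e14 - 47/15*e24 + e34 + 49/5*e123 + 6*e124 - 18*e134 + 21/5*e234
second term: -42*e3 + 11/15*e4 - 7/3*e13 + 12*e14 + 47/15*e24 - e34 - 49/5*e123 - 6*e124 + 18*e134 + 21/5*e234
Answer: 84*e3 - 22/15*e4 - 94/15*e24 + 2*e34 + 98/5*e123 + 12*e124 - 36*e134


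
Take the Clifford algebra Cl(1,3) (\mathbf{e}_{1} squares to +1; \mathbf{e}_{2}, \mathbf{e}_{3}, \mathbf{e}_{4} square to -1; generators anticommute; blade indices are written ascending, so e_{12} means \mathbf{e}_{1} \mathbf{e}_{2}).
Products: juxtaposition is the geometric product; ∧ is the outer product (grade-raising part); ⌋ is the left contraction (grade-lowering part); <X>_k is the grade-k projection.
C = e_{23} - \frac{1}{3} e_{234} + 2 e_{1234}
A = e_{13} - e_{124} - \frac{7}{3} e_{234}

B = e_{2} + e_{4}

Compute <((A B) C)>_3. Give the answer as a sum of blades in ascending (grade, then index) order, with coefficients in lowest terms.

step 1: e_{12} - e_{14} + \frac{7}{3} e_{23} + \frac{7}{3} e_{34} - e_{123} + e_{134}
step 2: -\frac{7}{3} + e_{1} - \frac{11}{9} e_{2} + \frac{25}{9} e_{4} - \frac{13}{3} e_{12} - e_{13} - 5 e_{14} - 2 e_{23} + \frac{7}{3} e_{24} + 2 e_{34} - \frac{1}{3} e_{123} + e_{124} + \frac{1}{3} e_{134} - e_{1234}
step 3: -\frac{1}{3} e_{123} + e_{124} + \frac{1}{3} e_{134}
Answer: -\frac{1}{3} e_{123} + e_{124} + \frac{1}{3} e_{134}


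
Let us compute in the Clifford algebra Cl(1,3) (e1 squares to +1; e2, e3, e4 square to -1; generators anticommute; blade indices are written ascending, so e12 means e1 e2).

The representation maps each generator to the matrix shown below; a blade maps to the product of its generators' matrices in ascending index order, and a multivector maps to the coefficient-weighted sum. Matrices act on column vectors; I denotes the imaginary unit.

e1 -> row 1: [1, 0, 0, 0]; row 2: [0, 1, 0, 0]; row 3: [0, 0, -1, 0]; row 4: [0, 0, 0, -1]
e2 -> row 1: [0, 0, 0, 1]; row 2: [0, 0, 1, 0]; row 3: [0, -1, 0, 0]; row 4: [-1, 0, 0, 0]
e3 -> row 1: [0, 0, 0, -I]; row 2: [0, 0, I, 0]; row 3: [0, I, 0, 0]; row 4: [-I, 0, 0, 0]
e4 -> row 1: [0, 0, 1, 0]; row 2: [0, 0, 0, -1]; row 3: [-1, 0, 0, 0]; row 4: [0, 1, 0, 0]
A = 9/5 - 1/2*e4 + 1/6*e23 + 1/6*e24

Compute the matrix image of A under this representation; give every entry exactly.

Bivector images (products of the table entries): rho(e23) = rho(e2)rho(e3) = row 1: [-I, 0, 0, 0]; row 2: [0, I, 0, 0]; row 3: [0, 0, -I, 0]; row 4: [0, 0, 0, I]; rho(e24) = rho(e2)rho(e4) = row 1: [0, 1, 0, 0]; row 2: [-1, 0, 0, 0]; row 3: [0, 0, 0, 1]; row 4: [0, 0, -1, 0].
M = (9/5)*1 + (-1/2)*rho(e4) + (1/6)*rho(e23) + (1/6)*rho(e24), summed entrywise (1 is the identity matrix):
Answer: row 1: [9/5 - I/6, 1/6, -1/2, 0]; row 2: [-1/6, 9/5 + I/6, 0, 1/2]; row 3: [1/2, 0, 9/5 - I/6, 1/6]; row 4: [0, -1/2, -1/6, 9/5 + I/6]


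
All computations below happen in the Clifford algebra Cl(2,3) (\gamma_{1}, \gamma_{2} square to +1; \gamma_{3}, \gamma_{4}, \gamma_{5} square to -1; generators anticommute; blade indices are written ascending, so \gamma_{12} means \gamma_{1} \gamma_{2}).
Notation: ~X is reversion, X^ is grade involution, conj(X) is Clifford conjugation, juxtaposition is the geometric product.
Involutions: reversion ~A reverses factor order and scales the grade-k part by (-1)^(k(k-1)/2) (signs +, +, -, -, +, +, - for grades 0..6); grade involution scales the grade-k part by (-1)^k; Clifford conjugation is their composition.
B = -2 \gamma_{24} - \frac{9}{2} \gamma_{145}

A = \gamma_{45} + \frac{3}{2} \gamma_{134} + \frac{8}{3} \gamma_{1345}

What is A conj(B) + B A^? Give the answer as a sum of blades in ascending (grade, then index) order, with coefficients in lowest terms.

first term: \frac{9}{2} \gamma_{1} - 12 \gamma_{3} + 2 \gamma_{25} + \frac{27}{4} \gamma_{35} - 3 \gamma_{123} - \frac{16}{3} \gamma_{1235}
second term: \frac{9}{2} \gamma_{1} + 12 \gamma_{3} + 2 \gamma_{25} + \frac{27}{4} \gamma_{35} + 3 \gamma_{123} - \frac{16}{3} \gamma_{1235}
Answer: 9 \gamma_{1} + 4 \gamma_{25} + \frac{27}{2} \gamma_{35} - \frac{32}{3} \gamma_{1235}


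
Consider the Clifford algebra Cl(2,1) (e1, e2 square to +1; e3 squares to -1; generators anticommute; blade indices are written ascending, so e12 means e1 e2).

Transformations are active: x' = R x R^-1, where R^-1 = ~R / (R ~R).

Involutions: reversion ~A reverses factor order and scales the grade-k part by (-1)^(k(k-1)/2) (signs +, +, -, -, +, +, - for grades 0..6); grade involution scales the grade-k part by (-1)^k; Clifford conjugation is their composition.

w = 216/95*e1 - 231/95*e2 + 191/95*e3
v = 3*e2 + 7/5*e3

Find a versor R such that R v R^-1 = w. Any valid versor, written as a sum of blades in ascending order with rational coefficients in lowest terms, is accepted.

Construction: equal norms (both 176/25) license R = v + w = 216/95*e1 + 54/95*e2 + 324/95*e3 — nothing changes along that direction, while (v - w)/2 changes sign, so v maps onto w.
Answer: 216/95*e1 + 54/95*e2 + 324/95*e3


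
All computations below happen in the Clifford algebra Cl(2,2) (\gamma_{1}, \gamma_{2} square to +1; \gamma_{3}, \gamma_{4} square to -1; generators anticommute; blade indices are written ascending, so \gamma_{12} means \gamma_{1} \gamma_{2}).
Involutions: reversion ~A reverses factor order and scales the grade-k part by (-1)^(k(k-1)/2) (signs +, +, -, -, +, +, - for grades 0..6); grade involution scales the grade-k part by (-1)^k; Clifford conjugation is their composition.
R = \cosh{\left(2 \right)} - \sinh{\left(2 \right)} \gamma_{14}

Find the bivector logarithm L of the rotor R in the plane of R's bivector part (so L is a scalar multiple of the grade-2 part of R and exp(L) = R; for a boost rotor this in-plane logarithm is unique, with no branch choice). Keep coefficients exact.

The scalar part of R is \cosh{\left(2 \right)}, which fixes the rapidity magnitude through cosh (cosh is even, so it cannot fix the sign — the bivector part carries that); dividing the bivector part by sinh of the rapidity gives the plane, and L = rapidity * plane, where the joint sign ambiguity of (rapidity, plane) cancels in the product.
Concretely: cosh(rapidity) = \cosh{\left(2 \right)} gives rapidity = ±2, and since rapidity/sinh(rapidity) is even the sign is immaterial: L = (rapidity/sinh(rapidity)) * <R>_2 = (\frac{2}{\sinh{\left(2 \right)}}) * <R>_2.
Answer: -2 \gamma_{14}


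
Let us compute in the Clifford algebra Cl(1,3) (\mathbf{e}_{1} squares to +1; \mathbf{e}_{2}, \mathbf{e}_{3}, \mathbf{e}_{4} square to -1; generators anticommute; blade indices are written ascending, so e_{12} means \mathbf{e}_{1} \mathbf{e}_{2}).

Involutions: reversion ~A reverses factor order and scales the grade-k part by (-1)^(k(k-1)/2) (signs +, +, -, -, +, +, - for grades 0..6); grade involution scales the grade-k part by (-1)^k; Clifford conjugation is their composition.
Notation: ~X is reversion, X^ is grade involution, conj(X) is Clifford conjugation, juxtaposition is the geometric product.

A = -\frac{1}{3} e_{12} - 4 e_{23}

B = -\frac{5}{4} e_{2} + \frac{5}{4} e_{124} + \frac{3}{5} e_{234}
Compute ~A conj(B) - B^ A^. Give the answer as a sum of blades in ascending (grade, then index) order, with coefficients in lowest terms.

first term: -\frac{5}{12} e_{1} + 5 e_{3} - \frac{119}{60} e_{4} + \frac{24}{5} e_{134}
second term: -\frac{5}{12} e_{1} + 5 e_{3} - \frac{119}{60} e_{4} - \frac{24}{5} e_{134}
Answer: \frac{48}{5} e_{134}


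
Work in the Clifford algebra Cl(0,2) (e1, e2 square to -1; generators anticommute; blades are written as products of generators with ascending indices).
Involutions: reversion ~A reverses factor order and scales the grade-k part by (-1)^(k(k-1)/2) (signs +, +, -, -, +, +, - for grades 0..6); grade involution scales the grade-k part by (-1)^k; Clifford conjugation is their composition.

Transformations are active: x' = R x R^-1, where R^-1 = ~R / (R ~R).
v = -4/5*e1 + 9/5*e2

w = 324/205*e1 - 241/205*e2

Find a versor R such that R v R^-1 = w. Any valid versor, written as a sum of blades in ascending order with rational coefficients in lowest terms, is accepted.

Key observation: q(v) = q(w) = -97/25 (sandwiches preserve the norm), so R = v + w = 32/41*e1 + 128/205*e2 works whenever it is invertible — the component of v along it is kept and (v - w)/2 reverses, sending v to w.
Answer: 32/41*e1 + 128/205*e2


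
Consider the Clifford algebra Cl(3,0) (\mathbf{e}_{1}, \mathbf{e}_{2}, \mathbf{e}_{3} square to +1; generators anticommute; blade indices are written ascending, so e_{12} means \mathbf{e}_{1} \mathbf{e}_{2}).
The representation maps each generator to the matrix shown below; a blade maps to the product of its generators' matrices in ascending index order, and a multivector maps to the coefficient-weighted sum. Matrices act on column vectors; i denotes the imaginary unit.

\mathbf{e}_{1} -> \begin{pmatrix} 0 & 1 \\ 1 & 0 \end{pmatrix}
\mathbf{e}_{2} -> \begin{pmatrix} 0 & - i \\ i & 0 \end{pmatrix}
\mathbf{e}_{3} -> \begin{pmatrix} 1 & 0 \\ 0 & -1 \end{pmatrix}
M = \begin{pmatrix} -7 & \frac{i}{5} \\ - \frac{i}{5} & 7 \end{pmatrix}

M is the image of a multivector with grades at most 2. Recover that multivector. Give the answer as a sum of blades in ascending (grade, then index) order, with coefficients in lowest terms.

Method: 1, rho(e_{1}), rho(e_{2}), rho(e_{3}) form a trace-orthogonal basis of the 2x2 complex matrices (tr(X Y) = 2 if X = Y, else 0), so M = m0*1 + m1*rho(e_{1}) + m2*rho(e_{2}) + m3*rho(e_{3}) with m0 = tr(M)/2 = 0, m1 = tr(M rho(e_{1}))/2 = 0, m2 = tr(M rho(e_{2}))/2 = - \frac{1}{5}, m3 = tr(M rho(e_{3}))/2 = -7.
Multiplying table entries, the bivector images are rho(e_{12}) = i*rho(e_{3}), rho(e_{13}) = -i*rho(e_{2}), rho(e_{23}) = i*rho(e_{1}); with real blade coefficients the real parts of m0..m3 are the coefficients of 1, e_{1}, e_{2}, e_{3} and the imaginary parts give the bivectors (e_{23}: Im m1, e_{13}: -Im m2, e_{12}: Im m3).
Answer: -\frac{1}{5} e_{2} - 7 e_{3}


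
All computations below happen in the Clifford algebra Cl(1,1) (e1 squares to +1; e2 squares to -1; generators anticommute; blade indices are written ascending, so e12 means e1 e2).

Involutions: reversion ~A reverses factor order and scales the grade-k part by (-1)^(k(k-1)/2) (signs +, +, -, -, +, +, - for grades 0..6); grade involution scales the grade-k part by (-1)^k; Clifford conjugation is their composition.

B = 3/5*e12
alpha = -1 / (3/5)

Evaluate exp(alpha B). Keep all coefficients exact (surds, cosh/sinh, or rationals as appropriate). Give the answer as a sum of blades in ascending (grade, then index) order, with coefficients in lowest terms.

B^2 = (3/5)^2*(e12)^2 = 9/25*(+1) = 9/25 (a basis 2-blade squares to minus the product of its generators' squares).
B^2 = 9/25 — the series telescopes hyperbolically here: l = 3/5, alpha*l = -1, so exp(alpha B) = cosh(-1) + (sinh(-1)/(3/5))*B = cosh(1) + (-5*sinh(1)/3)*B.
Answer: cosh(1) - sinh(1)*e12


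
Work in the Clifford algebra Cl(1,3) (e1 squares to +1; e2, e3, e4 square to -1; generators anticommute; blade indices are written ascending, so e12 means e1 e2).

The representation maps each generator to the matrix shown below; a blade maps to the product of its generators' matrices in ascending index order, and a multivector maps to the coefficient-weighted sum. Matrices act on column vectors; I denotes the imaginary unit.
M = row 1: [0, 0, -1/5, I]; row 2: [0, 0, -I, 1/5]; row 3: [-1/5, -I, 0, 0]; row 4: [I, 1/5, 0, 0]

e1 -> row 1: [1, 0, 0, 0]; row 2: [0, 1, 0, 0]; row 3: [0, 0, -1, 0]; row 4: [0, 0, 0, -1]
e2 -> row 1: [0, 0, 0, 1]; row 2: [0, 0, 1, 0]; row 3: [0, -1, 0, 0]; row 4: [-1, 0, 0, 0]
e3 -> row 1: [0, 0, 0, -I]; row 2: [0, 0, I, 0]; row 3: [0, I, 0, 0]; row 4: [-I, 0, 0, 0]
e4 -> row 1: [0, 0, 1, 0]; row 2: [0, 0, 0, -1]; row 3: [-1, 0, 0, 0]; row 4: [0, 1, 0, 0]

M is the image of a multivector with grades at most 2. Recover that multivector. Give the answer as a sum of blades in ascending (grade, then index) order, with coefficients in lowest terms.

Method: the blade images are trace-orthogonal — tr(rho(e_A) rho(e_B)^-1) = 4 if A = B and 0 otherwise — and rho(e_A)^-1 = (e_A)^2 * rho(e_A) with (e_A)^2 = +1 or -1, so the coefficient of e_A in the preimage is (e_A)^2 * tr(M rho(e_A))/4.
Nonzero projections over blades of grade <= 2: e3: (e3)^2 = -1, tr(M rho(e3)) = 4, coefficient -1; e14: (e14)^2 = +1, tr(M rho(e14)) = -4/5, coefficient -1/5. Every other blade of grade <= 2 projects to 0.
Answer: -e3 - 1/5*e14


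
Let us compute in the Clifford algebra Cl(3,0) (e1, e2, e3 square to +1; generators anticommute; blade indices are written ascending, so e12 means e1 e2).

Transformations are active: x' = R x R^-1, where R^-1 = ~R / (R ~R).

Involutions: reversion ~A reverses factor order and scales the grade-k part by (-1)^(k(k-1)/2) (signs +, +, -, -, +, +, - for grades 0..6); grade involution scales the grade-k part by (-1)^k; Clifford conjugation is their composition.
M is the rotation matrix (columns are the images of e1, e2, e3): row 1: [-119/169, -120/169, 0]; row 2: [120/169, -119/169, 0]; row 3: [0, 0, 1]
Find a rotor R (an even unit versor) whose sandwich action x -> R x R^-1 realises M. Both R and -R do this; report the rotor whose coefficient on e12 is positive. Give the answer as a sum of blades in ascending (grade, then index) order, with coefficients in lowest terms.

Method: write R = a + b12*e12 + b13*e13 + b23*e23 with a^2 + b12^2 + b13^2 + b23^2 = 1 (so R^-1 = ~R). Expanding the columns R e_j ~R gives tr M = 4a^2 - 1 and, from the antisymmetric part, M21 - M12 = -4a*b12, M13 - M31 = 4a*b13, M32 - M23 = -4a*b23.
Here tr M = -69/169, so a^2 = (1 + tr M)/4 = 25/169 and a = ±5/13. Taking a = 5/13: M21 - M12 = 240/169, M13 - M31 = 0, M32 - M23 = 0, giving b12 = -12/13, b13 = 0, b23 = 0, i.e. R = 5/13 - 12/13*e12.
Its e12 coefficient is negative, so report the other preimage -R.
Answer: -5/13 + 12/13*e12. Note: both R and -R realise this M (trace -69/169); the covering map identifies them, and the e12-coefficient sign is the tie-breaker.


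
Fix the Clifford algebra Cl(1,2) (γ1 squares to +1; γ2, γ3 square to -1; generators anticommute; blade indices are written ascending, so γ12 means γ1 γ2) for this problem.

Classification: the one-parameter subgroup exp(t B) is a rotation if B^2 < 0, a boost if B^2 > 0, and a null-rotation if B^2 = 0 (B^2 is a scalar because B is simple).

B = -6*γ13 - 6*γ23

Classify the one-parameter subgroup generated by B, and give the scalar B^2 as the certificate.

B^2 term by term: the squares give (-6)^2*(γ13)^2 + (-6)^2*(γ23)^2 = 36*(+1) + 36*(-1) = 0 (each basis 2-blade squares to minus the product of its generators' squares); cross terms between blades sharing an index anticommute and cancel. So B^2 = 0.
Answer: null-rotation, certificate B^2 = 0. Check the certificate: B^2 = 0, and that sign is decisive whatever form B takes.


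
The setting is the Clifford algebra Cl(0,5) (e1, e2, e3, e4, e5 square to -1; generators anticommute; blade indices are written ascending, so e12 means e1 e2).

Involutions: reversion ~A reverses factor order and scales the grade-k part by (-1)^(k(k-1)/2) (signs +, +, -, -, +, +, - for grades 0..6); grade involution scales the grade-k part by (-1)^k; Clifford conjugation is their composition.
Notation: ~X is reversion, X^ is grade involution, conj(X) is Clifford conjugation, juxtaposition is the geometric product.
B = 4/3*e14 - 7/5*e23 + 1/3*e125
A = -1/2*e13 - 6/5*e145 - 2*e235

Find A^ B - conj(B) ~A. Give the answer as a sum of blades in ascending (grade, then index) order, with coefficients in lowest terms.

first term: 6/5*e5 + 7/10*e12 - 2/3*e13 + 2/5*e24 - 2/3*e34 + 1/6*e235 + 74/75*e12345
second term: -6/5*e5 - 7/10*e12 + 2/3*e13 - 2/5*e24 + 2/3*e34 + 1/6*e235 - 74/75*e12345
Answer: 12/5*e5 + 7/5*e12 - 4/3*e13 + 4/5*e24 - 4/3*e34 + 148/75*e12345


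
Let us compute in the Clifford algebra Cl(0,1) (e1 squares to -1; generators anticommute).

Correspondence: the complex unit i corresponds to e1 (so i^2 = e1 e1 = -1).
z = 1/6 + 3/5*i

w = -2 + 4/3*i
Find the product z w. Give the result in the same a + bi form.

In blades: z = 1/6 + 3/5*e1, w = -2 + 4/3*e1.
Distribute z over w term by term (generator squares from the signature, products reordered to ascending indices): (1/6)*w = -1/3 + 2/9*e1; (3/5*e1)*w = -4/5 - 6/5*e1.
Sum: -17/15 - 44/45*e1; translating back through the correspondence:
Answer: -17/15 - 44/45*i


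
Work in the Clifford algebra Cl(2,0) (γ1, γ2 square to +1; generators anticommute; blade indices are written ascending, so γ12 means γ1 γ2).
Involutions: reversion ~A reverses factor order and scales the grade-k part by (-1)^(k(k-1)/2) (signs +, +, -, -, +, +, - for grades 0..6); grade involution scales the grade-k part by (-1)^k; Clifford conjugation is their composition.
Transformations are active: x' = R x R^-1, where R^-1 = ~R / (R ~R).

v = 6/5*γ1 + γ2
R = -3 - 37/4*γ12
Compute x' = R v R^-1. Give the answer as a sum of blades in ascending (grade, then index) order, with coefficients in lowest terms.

~R = -3 + 37/4*γ12, and R ~R = 1513/16, so R^-1 = ~R / (1513/16).
R v = -257/20*γ1 + 81/10*γ2
Answer: -582/1513*γ1 - 11453/7565*γ2


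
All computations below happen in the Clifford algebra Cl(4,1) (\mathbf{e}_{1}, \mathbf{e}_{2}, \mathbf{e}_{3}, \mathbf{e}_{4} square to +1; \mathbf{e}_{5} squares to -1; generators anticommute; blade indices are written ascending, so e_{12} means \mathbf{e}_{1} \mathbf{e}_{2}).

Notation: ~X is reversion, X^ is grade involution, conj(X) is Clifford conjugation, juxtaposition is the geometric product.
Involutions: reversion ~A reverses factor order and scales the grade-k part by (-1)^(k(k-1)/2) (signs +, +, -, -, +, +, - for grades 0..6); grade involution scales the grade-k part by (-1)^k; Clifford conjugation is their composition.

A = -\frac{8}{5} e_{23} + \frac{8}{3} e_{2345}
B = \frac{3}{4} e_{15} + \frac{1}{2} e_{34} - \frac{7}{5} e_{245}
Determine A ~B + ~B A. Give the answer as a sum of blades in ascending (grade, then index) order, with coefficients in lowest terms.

first term: -\frac{56}{15} e_{3} + \frac{4}{5} e_{24} + \frac{4}{3} e_{25} + \frac{56}{25} e_{345} + 2 e_{1234} + \frac{6}{5} e_{1235}
second term: \frac{56}{15} e_{3} - \frac{4}{5} e_{24} + \frac{4}{3} e_{25} - \frac{56}{25} e_{345} - 2 e_{1234} + \frac{6}{5} e_{1235}
Answer: \frac{8}{3} e_{25} + \frac{12}{5} e_{1235}


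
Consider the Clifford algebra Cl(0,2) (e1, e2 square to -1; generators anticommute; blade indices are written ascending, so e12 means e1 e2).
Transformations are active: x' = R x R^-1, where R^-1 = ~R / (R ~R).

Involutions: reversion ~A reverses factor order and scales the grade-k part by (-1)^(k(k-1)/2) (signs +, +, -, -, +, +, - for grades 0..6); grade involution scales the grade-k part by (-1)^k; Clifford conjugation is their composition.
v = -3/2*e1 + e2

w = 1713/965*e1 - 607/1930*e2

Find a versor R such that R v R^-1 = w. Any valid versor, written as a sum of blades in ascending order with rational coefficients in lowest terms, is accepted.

Equal squares first: v^2 = w^2 = -13/4. Then v + w = 531/1930*e1 + 1323/1930*e2 is a versor taking v to w, provided it is invertible.
Answer: 531/1930*e1 + 1323/1930*e2


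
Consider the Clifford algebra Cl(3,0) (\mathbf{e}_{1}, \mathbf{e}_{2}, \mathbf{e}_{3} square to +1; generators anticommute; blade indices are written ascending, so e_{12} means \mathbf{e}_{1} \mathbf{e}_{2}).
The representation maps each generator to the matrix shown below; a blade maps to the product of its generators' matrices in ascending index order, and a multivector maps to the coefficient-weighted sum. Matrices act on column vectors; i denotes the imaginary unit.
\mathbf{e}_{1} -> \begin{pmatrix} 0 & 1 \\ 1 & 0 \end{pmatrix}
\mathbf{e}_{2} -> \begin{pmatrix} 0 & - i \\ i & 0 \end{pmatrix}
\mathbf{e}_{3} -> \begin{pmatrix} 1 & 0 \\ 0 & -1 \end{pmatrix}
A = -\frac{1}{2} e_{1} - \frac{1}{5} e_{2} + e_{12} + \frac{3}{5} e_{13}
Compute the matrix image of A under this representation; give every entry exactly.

Bivector images (products of the table entries): rho(e_{12}) = rho(\mathbf{e}_{1})rho(\mathbf{e}_{2}) = \begin{pmatrix} i & 0 \\ 0 & - i \end{pmatrix}; rho(e_{13}) = rho(\mathbf{e}_{1})rho(\mathbf{e}_{3}) = \begin{pmatrix} 0 & -1 \\ 1 & 0 \end{pmatrix}.
M = (-\frac{1}{2})*rho(e_{1}) + (-\frac{1}{5})*rho(e_{2}) + (1)*rho(e_{12}) + (\frac{3}{5})*rho(e_{13}), summed entrywise:
Answer: \begin{pmatrix} i & - \frac{11}{10} + \frac{i}{5} \\ \frac{1}{10} - \frac{i}{5} & - i \end{pmatrix}


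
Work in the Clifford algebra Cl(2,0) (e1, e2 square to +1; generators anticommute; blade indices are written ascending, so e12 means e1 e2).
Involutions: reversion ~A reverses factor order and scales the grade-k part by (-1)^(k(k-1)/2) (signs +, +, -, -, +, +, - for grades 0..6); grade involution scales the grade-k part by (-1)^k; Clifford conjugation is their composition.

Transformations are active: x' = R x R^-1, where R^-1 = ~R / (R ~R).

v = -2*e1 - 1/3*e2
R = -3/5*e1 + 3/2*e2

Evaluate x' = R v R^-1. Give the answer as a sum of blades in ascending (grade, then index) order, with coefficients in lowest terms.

~R = -3/5*e1 + 3/2*e2, and R ~R = 261/100, so R^-1 = ~R / (261/100).
R v = 7/10 + 16/5*e12
Answer: 146/87*e1 + 33/29*e2


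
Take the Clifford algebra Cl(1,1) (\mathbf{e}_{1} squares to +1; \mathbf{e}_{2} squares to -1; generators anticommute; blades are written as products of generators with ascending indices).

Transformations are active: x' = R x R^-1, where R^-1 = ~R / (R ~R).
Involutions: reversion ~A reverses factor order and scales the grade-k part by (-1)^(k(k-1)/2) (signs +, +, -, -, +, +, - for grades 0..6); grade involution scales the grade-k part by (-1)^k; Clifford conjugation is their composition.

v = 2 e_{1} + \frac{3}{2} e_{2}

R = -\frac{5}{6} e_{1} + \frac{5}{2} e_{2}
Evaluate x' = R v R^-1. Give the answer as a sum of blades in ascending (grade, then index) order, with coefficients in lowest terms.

~R = -\frac{5}{6} e_{1} + \frac{5}{2} e_{2}, and R ~R = -\frac{50}{9}, so R^-1 = ~R / (-\frac{50}{9}).
R v = -\frac{65}{12} - \frac{25}{4} e_{1} e_{2}
Answer: -\frac{29}{8} e_{1} + \frac{27}{8} e_{2}


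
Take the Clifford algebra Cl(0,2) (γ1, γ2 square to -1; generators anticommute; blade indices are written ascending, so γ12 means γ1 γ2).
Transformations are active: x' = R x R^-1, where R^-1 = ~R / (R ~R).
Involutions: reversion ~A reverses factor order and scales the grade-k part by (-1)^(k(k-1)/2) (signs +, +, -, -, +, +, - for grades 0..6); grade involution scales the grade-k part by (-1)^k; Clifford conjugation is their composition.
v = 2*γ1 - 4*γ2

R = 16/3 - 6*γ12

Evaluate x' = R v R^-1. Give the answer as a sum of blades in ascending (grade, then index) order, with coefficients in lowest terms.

~R = 16/3 + 6*γ12, and R ~R = 580/9, so R^-1 = ~R / (580/9).
R v = -40/3*γ1 - 100/3*γ2
Answer: -122/29*γ1 - 44/29*γ2


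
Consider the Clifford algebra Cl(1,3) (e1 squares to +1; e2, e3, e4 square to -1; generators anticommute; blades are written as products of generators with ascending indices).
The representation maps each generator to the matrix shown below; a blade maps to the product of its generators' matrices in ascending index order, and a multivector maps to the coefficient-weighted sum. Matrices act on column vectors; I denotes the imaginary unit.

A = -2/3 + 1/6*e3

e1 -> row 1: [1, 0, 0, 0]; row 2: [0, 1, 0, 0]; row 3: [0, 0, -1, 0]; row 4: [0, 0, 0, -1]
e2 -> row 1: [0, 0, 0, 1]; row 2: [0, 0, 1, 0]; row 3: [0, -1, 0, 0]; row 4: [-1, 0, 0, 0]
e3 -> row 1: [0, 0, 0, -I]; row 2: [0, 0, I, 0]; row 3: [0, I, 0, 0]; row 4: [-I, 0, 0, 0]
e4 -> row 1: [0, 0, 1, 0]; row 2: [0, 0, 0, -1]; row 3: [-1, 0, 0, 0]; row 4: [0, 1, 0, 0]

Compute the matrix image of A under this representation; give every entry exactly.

M = (-2/3)*1 + (1/6)*rho(e3), summed entrywise (1 is the identity matrix):
Answer: row 1: [-2/3, 0, 0, -I/6]; row 2: [0, -2/3, I/6, 0]; row 3: [0, I/6, -2/3, 0]; row 4: [-I/6, 0, 0, -2/3]


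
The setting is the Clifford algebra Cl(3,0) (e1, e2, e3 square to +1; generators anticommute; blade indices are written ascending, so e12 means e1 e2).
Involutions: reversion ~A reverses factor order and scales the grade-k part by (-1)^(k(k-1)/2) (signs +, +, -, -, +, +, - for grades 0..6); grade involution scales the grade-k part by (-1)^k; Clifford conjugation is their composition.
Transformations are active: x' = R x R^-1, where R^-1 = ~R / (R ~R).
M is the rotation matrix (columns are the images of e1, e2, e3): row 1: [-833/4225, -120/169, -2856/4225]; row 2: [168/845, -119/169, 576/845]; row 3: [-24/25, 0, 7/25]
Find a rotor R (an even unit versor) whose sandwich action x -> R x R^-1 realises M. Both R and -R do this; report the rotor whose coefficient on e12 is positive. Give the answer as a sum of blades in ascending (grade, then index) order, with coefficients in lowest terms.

Method: write R = a + b12*e12 + b13*e13 + b23*e23 with a^2 + b12^2 + b13^2 + b23^2 = 1 (so R^-1 = ~R). Expanding the columns R e_j ~R gives tr M = 4a^2 - 1 and, from the antisymmetric part, M21 - M12 = -4a*b12, M13 - M31 = 4a*b13, M32 - M23 = -4a*b23.
Here tr M = -105/169, so a^2 = (1 + tr M)/4 = 16/169 and a = ±4/13. Taking a = 4/13: M21 - M12 = 768/845, M13 - M31 = 48/169, M32 - M23 = -576/845, giving b12 = -48/65, b13 = 3/13, b23 = 36/65, i.e. R = 4/13 - 48/65*e12 + 3/13*e13 + 36/65*e23.
Its e12 coefficient is negative, so report the other preimage -R.
Answer: -4/13 + 48/65*e12 - 3/13*e13 - 36/65*e23. Note: both R and -R realise this M (trace -105/169); the covering map identifies them, and the e12-coefficient sign is the tie-breaker.


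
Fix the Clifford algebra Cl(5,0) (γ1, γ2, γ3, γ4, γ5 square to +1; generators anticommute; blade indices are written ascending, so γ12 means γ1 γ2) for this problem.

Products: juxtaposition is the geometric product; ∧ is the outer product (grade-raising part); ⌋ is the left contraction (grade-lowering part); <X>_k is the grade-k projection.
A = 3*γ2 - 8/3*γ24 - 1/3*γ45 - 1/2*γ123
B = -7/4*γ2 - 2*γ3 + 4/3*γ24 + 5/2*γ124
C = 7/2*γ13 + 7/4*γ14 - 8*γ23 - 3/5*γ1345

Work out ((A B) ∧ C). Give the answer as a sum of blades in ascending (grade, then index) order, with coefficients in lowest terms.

step 1: -61/36 + 20/3*γ1 - 2/3*γ4 + γ12 - 7/8*γ13 - 15/2*γ14 - 6*γ23 + 4/9*γ25 + 5/4*γ34 + 5/6*γ125 + 2/3*γ134 - 16/3*γ234 + 7/12*γ245 + 2/3*γ345
step 2: -427/72*γ13 - 427/144*γ14 + 122/9*γ23 - 160/3*γ123 - 7/3*γ134 + 16/3*γ234 + 99/2*γ1234 - 14/9*γ1235 - 7/9*γ1245 + 61/60*γ1345 - 49/24*γ12345
Answer: -427/72*γ13 - 427/144*γ14 + 122/9*γ23 - 160/3*γ123 - 7/3*γ134 + 16/3*γ234 + 99/2*γ1234 - 14/9*γ1235 - 7/9*γ1245 + 61/60*γ1345 - 49/24*γ12345


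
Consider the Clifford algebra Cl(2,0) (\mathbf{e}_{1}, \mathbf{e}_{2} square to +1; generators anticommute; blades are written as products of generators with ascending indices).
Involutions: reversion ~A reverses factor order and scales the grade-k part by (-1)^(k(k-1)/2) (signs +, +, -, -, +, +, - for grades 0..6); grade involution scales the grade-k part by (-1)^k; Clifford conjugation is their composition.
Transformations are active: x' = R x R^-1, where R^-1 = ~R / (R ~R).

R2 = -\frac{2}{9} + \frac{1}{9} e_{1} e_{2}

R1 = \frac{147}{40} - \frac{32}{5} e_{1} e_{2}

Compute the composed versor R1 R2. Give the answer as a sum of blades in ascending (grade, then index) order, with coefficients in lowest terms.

Distribute over the terms of R1 (each basis-blade product reordered to ascending indices, repeated generators contracted through their squares):
(\frac{147}{40}) R2 = -\frac{49}{60} + \frac{49}{120} e_{1} e_{2}
(-\frac{32}{5} e_{1} e_{2}) R2 = \frac{32}{45} + \frac{64}{45} e_{1} e_{2}
Summing the partial products and collecting blades:
Answer: -\frac{19}{180} + \frac{659}{360} e_{1} e_{2}


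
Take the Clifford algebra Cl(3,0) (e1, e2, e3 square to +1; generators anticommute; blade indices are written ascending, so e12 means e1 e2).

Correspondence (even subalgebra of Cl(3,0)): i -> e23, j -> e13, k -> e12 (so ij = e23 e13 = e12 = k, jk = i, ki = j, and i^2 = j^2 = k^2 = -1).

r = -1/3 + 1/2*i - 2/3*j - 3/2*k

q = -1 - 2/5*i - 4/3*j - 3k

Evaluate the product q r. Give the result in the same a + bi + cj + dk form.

In blades: q = -1 - 3*e12 - 4/3*e13 - 2/5*e23, r = -1/3 - 3/2*e12 - 2/3*e13 + 1/2*e23.
Distribute q over r term by term (generator squares from the signature, products reordered to ascending indices): (-1)*r = 1/3 + 3/2*e12 + 2/3*e13 - 1/2*e23; (-3*e12)*r = -9/2 + e12 - 3/2*e13 - 2*e23; (-4/3*e13)*r = -8/9 + 2/3*e12 + 4/9*e13 + 2*e23; (-2/5*e23)*r = 1/5 + 4/15*e12 - 3/5*e13 + 2/15*e23.
Sum: -437/90 + 103/30*e12 - 89/90*e13 - 11/30*e23; translating back through the correspondence:
Answer: -437/90 - 11/30*i - 89/90*j + 103/30*k


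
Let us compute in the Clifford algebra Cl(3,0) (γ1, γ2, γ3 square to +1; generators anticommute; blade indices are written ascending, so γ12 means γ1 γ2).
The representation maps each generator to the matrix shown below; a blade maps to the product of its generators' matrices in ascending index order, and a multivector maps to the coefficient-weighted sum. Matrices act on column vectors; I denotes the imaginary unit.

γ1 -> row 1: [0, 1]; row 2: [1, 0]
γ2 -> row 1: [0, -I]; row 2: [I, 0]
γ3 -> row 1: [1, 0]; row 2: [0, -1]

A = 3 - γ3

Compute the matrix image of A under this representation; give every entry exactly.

M = (3)*1 + (-1)*rho(γ3), summed entrywise (1 is the identity matrix):
Answer: row 1: [2, 0]; row 2: [0, 4]


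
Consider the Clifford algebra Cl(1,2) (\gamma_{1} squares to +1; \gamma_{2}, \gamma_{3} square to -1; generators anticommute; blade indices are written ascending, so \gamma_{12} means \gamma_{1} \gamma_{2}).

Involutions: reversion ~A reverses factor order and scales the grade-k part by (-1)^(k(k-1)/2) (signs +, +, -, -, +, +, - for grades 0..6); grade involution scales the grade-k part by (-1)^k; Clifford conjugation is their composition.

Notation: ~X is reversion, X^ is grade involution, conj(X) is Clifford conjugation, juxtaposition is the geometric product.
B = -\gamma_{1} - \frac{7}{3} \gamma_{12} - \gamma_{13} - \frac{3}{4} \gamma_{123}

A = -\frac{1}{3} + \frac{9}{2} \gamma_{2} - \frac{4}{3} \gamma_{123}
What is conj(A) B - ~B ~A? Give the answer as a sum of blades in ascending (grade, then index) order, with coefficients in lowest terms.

first term: -1 + \frac{65}{6} \gamma_{1} - \frac{4}{3} \gamma_{2} + \frac{28}{9} \gamma_{3} - \frac{67}{18} \gamma_{12} + \frac{89}{24} \gamma_{13} + \frac{4}{3} \gamma_{23} - \frac{17}{4} \gamma_{123}
second term: -1 - \frac{61}{6} \gamma_{1} - \frac{4}{3} \gamma_{2} + \frac{28}{9} \gamma_{3} - \frac{95}{18} \gamma_{12} + \frac{73}{24} \gamma_{13} - \frac{4}{3} \gamma_{23} - \frac{19}{4} \gamma_{123}
Answer: 21 \gamma_{1} + \frac{14}{9} \gamma_{12} + \frac{2}{3} \gamma_{13} + \frac{8}{3} \gamma_{23} + \frac{1}{2} \gamma_{123}


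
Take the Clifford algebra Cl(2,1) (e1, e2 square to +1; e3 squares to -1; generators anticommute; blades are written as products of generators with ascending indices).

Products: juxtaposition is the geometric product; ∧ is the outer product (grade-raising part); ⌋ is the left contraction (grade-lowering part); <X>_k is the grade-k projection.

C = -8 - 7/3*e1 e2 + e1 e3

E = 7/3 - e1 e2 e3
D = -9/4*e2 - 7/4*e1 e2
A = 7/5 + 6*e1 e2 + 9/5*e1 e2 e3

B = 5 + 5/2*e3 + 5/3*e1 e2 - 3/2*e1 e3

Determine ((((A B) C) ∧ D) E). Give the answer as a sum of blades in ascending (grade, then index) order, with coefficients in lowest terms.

step 1: -3 + 27/10*e2 + 1/2*e3 + 167/6*e1 e2 - 21/10*e1 e3 + 9*e2 e3 + 24*e1 e2 e3
step 2: 3908/45 + 34/5*e1 - 228/5*e2 + 52*e3 - 674/3*e1 e2 + 174/5*e1 e3 - 1424/15*e2 e3 - 2938/15*e1 e2 e3
step 3: -977/5*e2 - 3011/18*e1 e2 + 117*e2 e3 - 127/10*e1 e2 e3
step 4: 127/10 - 117*e1 - 6839/15*e2 - 3011/18*e3 - 21077/54*e1 e2 - 977/5*e1 e3 + 273*e2 e3 - 889/30*e1 e2 e3
Answer: 127/10 - 117*e1 - 6839/15*e2 - 3011/18*e3 - 21077/54*e1 e2 - 977/5*e1 e3 + 273*e2 e3 - 889/30*e1 e2 e3


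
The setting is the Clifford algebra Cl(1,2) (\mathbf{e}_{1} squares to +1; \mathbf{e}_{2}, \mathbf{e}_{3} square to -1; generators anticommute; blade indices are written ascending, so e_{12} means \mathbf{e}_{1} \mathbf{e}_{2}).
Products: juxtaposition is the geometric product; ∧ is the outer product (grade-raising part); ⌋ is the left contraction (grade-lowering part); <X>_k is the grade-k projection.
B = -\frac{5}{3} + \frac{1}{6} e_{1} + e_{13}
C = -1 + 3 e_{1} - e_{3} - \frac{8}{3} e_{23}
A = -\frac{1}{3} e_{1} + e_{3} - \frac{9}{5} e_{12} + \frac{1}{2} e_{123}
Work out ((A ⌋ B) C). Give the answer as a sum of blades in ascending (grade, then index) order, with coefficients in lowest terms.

step 1: -\frac{1}{18} + e_{1} - \frac{1}{3} e_{3}
step 2: \frac{49}{18} - \frac{7}{6} e_{1} + \frac{8}{9} e_{2} + \frac{7}{18} e_{3} + \frac{4}{27} e_{23} - \frac{8}{3} e_{123}
Answer: \frac{49}{18} - \frac{7}{6} e_{1} + \frac{8}{9} e_{2} + \frac{7}{18} e_{3} + \frac{4}{27} e_{23} - \frac{8}{3} e_{123}


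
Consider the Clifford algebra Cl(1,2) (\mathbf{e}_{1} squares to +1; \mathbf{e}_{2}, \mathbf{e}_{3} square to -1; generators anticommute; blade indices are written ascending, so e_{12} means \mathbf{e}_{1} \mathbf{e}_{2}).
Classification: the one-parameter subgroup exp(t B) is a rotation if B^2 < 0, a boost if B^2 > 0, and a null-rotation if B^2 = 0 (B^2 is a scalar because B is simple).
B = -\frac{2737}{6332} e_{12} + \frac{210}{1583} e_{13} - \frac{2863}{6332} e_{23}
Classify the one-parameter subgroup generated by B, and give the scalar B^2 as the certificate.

B^2 term by term: the squares give (-\frac{2737}{6332})^2*(e_{12})^2 + (\frac{210}{1583})^2*(e_{13})^2 + (-\frac{2863}{6332})^2*(e_{23})^2 = \frac{7491169}{40094224}*(+1) + \frac{44100}{2505889}*(+1) + \frac{8196769}{40094224}*(-1) = 0 (each basis 2-blade squares to minus the product of its generators' squares); cross terms between blades sharing an index anticommute and cancel. So B^2 = 0.
Answer: null-rotation, certificate B^2 = 0. Why this suffices: the scalar 0 survives any versor conjugation, so its sign alone determines the class however B is presented.


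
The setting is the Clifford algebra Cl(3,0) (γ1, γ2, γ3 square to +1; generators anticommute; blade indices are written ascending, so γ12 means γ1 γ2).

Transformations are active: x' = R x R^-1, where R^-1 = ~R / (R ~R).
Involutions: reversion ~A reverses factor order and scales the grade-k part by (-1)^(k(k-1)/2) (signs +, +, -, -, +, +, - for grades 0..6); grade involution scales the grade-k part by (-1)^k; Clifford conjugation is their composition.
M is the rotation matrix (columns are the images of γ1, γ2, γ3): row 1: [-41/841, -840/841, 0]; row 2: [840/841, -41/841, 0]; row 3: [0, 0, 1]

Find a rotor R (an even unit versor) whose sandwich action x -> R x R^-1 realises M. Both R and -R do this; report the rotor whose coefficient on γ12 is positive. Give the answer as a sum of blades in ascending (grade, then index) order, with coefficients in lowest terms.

Method: write R = a + b12*γ12 + b13*γ13 + b23*γ23 with a^2 + b12^2 + b13^2 + b23^2 = 1 (so R^-1 = ~R). Expanding the columns R e_j ~R gives tr M = 4a^2 - 1 and, from the antisymmetric part, M21 - M12 = -4a*b12, M13 - M31 = 4a*b13, M32 - M23 = -4a*b23.
Here tr M = 759/841, so a^2 = (1 + tr M)/4 = 400/841 and a = ±20/29. Taking a = 20/29: M21 - M12 = 1680/841, M13 - M31 = 0, M32 - M23 = 0, giving b12 = -21/29, b13 = 0, b23 = 0, i.e. R = 20/29 - 21/29*γ12.
Its γ12 coefficient is negative, so report the other preimage -R.
Answer: -20/29 + 21/29*γ12. Recall the cover is two-to-one: with M of trace 759/841, both preimages act alike, and the stated γ12 sign chooses the sheet.


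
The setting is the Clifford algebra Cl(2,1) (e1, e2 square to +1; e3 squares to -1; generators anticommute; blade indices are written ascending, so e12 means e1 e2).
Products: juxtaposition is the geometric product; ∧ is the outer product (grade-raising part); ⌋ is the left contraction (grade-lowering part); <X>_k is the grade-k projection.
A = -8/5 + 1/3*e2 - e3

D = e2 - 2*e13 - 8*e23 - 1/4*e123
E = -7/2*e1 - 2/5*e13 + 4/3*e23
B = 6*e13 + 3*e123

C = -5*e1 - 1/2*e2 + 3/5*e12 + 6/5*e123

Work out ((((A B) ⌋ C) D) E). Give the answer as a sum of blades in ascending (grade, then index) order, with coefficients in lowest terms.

step 1: -6*e1 + 3*e12 - 53/5*e13 - 34/5*e123
step 2: 501/25 + 228/25*e2 - 18/5*e3 - 36/5*e23
step 3: 1668/25 + 9*e1 + 1221/25*e2 - 1644/25*e3 - 153/10*e12 - 189/5*e13 - 3918/25*e23 + 1323/100*e123
step 4: -11267/50 - 23697/125*e1 - 67969/500*e2 - 3539/50*e3 + 14463/250*e12 - 34656/125*e13 + 7307/200*e23 + 72507/125*e123
Answer: -11267/50 - 23697/125*e1 - 67969/500*e2 - 3539/50*e3 + 14463/250*e12 - 34656/125*e13 + 7307/200*e23 + 72507/125*e123


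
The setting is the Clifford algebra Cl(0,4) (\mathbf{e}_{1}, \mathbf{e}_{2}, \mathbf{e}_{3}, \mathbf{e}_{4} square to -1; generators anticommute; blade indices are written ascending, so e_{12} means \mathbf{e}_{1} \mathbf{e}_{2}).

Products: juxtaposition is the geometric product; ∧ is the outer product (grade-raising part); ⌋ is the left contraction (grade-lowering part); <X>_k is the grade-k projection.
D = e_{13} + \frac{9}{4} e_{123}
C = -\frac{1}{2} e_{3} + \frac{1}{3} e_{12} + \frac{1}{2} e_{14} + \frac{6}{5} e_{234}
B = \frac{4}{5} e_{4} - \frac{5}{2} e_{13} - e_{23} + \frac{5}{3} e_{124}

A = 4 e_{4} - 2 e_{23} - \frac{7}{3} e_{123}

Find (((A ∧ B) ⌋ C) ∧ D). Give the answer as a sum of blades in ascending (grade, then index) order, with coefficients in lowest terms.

step 1: -10 e_{134} - \frac{28}{5} e_{234} - \frac{28}{15} e_{1234}
step 2: -\frac{168}{25}
step 3: -\frac{168}{25} e_{13} - \frac{378}{25} e_{123}
Answer: -\frac{168}{25} e_{13} - \frac{378}{25} e_{123}


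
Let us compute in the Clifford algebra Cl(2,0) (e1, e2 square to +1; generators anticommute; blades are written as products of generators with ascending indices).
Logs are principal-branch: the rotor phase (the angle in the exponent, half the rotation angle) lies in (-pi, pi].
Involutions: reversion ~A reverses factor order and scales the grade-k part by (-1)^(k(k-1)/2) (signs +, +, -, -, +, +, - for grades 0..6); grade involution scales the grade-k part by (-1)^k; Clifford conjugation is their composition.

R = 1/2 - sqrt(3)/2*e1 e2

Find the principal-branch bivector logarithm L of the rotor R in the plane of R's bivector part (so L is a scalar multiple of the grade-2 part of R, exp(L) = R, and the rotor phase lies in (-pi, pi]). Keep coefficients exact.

The scalar part of R is 1/2, and that scalar determines the rotor phase on the principal branch; recovering the unit plane as bivector-part over sine of the phase gives L = phase * plane.
Concretely: cos(phase) = 1/2 gives phase = ±pi/3, and since phase/sin(phase) is even the sign is immaterial: L = (phase/sin(phase)) * <R>_2 = (2*sqrt(3)*pi/9) * <R>_2.
Answer: -pi/3*e1 e2


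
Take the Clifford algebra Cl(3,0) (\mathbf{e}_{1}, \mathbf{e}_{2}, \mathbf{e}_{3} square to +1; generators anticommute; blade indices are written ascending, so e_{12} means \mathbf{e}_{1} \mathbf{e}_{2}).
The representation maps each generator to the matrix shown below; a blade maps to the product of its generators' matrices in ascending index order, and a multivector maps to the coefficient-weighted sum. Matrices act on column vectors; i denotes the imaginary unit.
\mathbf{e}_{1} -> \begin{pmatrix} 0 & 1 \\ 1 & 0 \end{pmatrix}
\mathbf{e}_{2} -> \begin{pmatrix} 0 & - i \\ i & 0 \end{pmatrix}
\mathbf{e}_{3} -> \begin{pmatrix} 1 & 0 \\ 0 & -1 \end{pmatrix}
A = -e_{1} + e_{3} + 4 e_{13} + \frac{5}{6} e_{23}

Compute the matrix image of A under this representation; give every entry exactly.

Bivector images (products of the table entries): rho(e_{13}) = rho(\mathbf{e}_{1})rho(\mathbf{e}_{3}) = \begin{pmatrix} 0 & -1 \\ 1 & 0 \end{pmatrix}; rho(e_{23}) = rho(\mathbf{e}_{2})rho(\mathbf{e}_{3}) = \begin{pmatrix} 0 & i \\ i & 0 \end{pmatrix}.
M = (-1)*rho(e_{1}) + (1)*rho(e_{3}) + (4)*rho(e_{13}) + (\frac{5}{6})*rho(e_{23}), summed entrywise:
Answer: \begin{pmatrix} 1 & -5 + \frac{5 i}{6} \\ 3 + \frac{5 i}{6} & -1 \end{pmatrix}
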